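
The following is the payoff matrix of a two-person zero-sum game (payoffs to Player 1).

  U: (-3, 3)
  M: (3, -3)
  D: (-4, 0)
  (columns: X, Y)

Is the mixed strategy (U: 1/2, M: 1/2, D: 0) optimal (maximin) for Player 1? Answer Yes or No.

Against X this mix gives (1/2)·(-3) + (1/2)·3 = 0.
Against Y this mix gives (1/2)·3 + (1/2)·(-3) = 0.
All of Player 2's active replies (X, Y) yield 0, and no column does worse for Player 1. The mix makes Player 2 indifferent and guarantees 0, so it is optimal.

Yes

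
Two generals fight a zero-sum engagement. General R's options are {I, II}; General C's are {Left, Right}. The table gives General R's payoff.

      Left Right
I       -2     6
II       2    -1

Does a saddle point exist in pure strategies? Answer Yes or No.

Row minima: I → -2, II → -1; maximin = -1.
Column maxima: Left → 2, Right → 6; minimax = 2.
-1 ≠ 2, so no pure-strategy equilibrium exists.

No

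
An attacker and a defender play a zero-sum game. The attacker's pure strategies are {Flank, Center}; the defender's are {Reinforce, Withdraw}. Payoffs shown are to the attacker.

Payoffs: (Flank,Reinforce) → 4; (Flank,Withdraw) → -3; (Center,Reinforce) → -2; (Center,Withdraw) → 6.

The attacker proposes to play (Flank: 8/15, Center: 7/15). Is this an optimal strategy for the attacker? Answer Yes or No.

Against Reinforce this mix gives (8/15)·4 + (7/15)·(-2) = 6/5.
Against Withdraw this mix gives (8/15)·(-3) + (7/15)·6 = 6/5.
All of the defender's active replies (Reinforce, Withdraw) yield 6/5, and no column does worse for the attacker. The mix makes the defender indifferent and guarantees 6/5, so it is optimal.

Yes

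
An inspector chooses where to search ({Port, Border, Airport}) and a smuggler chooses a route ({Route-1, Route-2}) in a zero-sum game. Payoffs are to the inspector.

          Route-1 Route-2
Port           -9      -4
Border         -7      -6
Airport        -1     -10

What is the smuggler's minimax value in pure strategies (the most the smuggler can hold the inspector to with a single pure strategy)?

-4

Column maxima: Route-1 → -1, Route-2 → -4.
The smallest of these is -4.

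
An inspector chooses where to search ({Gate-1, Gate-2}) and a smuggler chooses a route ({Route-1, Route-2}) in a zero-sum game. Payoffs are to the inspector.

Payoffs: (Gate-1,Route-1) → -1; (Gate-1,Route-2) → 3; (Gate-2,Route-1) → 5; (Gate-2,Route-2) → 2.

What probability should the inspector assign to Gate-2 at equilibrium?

4/7

Row minima: Gate-1 → -1, Gate-2 → 2; maximin = 2.
Column maxima: Route-1 → 5, Route-2 → 3; minimax = 3.
2 ≠ 3, so there is no saddle point; optimal play is mixed.
Let the inspector play Gate-1 with probability p. Expected payoff against Route-1: (-1)p + 5(1−p) = −6p + 5; against Route-2: 3p + 2(1−p) = p + 2.
Setting these equal: −6p + 5 = p + 2 ⇒ −7p = -3 ⇒ p = 3/7, and the value is (-6)·(3/7) + 5 = 17/7.
For the smuggler: with q = P(Route-1), equating Gate-1's and Gate-2's payoffs gives −4q + 3 = 3q + 2 ⇒ q = 1/7.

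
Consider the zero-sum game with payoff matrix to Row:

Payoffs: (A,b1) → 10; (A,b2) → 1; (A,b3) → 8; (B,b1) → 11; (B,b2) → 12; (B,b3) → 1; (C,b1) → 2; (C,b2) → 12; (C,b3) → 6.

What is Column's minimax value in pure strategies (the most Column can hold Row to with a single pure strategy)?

Column maxima: b1 → 11, b2 → 12, b3 → 8.
The smallest of these is 8.

8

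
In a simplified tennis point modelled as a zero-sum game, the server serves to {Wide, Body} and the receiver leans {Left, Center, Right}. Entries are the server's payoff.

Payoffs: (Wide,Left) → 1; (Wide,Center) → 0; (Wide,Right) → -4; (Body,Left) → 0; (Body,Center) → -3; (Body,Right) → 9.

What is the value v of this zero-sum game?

Row minima: Wide → -4, Body → -3; maximin = -3.
Column maxima: Left → 1, Center → 0, Right → 9; minimax = 0.
-3 ≠ 0, so there is no saddle point; optimal play is mixed.
Left is strictly dominated by Center (it gives the server strictly more in every row), so the receiver never plays it.
On the remaining 2×2 (Wide, Body vs Center, Right):
Let the server play Wide with probability p. Expected payoff against Center: 0p + (-3)(1−p) = 3p − 3; against Right: (-4)p + 9(1−p) = −13p + 9.
Setting these equal: 3p − 3 = −13p + 9 ⇒ 16p = 12 ⇒ p = 3/4, and the value is (3)·(3/4) − 3 = -3/4.
For the receiver: with q = P(Center), equating Wide's and Body's payoffs gives 4q − 4 = −12q + 9 ⇒ q = 13/16.

-3/4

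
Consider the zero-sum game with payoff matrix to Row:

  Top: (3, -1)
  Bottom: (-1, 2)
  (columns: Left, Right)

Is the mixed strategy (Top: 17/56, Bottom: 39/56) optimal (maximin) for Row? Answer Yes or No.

Against Left this mix gives (17/56)·3 + (39/56)·(-1) = 3/14.
Against Right this mix gives (17/56)·(-1) + (39/56)·2 = 61/56.
Column will play Left, holding Row to 3/14. Shifting weight toward the row that does better against Left would raise this floor (the equalizing mix achieves 5/7 against both Left and Right), so the proposed strategy is not optimal.

No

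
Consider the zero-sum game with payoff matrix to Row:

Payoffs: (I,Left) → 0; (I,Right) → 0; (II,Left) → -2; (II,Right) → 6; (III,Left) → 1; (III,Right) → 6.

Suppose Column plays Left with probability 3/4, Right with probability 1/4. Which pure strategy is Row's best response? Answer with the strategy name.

III

Expected payoff of I: (3/4)·0 + (1/4)·0 = 0.
Expected payoff of II: (3/4)·(-2) + (1/4)·6 = 0.
Expected payoff of III: (3/4)·1 + (1/4)·6 = 9/4.
The largest is 9/4, so Row's best response is III.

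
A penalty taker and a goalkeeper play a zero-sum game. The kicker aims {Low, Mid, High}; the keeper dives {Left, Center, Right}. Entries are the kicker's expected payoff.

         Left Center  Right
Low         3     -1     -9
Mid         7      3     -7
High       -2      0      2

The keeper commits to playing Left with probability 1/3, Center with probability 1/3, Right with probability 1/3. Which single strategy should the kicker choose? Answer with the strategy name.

Mid

Expected payoff of Low: (1/3)·3 + (1/3)·(-1) + (1/3)·(-9) = -7/3.
Expected payoff of Mid: (1/3)·7 + (1/3)·3 + (1/3)·(-7) = 1.
Expected payoff of High: (1/3)·(-2) + (1/3)·0 + (1/3)·2 = 0.
The largest is 1, so the kicker's best response is Mid.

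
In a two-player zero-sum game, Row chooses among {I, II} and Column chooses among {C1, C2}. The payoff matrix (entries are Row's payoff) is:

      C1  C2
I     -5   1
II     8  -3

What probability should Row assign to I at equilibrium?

Row minima: I → -5, II → -3; maximin = -3.
Column maxima: C1 → 8, C2 → 1; minimax = 1.
-3 ≠ 1, so there is no saddle point; optimal play is mixed.
Let Row play I with probability p. Expected payoff against C1: (-5)p + 8(1−p) = −13p + 8; against C2: 1p + (-3)(1−p) = 4p − 3.
Setting these equal: −13p + 8 = 4p − 3 ⇒ −17p = -11 ⇒ p = 11/17, and the value is (-13)·(11/17) + 8 = -7/17.
For Column: with q = P(C1), equating I's and II's payoffs gives −6q + 1 = 11q − 3 ⇒ q = 4/17.

11/17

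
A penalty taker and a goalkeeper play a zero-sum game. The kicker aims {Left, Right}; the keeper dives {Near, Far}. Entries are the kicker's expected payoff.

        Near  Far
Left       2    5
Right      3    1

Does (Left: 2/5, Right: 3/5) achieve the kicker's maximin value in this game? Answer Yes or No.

Yes

Against Near this mix gives (2/5)·2 + (3/5)·3 = 13/5.
Against Far this mix gives (2/5)·5 + (3/5)·1 = 13/5.
All of the keeper's active replies (Near, Far) yield 13/5, and no column does worse for the kicker. The mix makes the keeper indifferent and guarantees 13/5, so it is optimal.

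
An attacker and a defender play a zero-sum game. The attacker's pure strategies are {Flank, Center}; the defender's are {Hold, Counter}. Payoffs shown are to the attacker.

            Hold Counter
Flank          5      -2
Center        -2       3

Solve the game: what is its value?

Row minima: Flank → -2, Center → -2; maximin = -2.
Column maxima: Hold → 5, Counter → 3; minimax = 3.
-2 ≠ 3, so there is no saddle point; optimal play is mixed.
Let the attacker play Flank with probability p. Expected payoff against Hold: 5p + (-2)(1−p) = 7p − 2; against Counter: (-2)p + 3(1−p) = −5p + 3.
Setting these equal: 7p − 2 = −5p + 3 ⇒ 12p = 5 ⇒ p = 5/12, and the value is (7)·(5/12) − 2 = 11/12.
For the defender: with q = P(Hold), equating Flank's and Center's payoffs gives 7q − 2 = −5q + 3 ⇒ q = 5/12.

11/12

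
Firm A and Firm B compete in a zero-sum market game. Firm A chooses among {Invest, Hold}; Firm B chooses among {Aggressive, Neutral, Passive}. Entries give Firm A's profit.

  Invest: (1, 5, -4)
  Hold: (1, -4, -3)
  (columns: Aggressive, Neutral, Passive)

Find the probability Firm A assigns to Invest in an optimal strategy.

1/10

Row minima: Invest → -4, Hold → -4; maximin = -4.
Column maxima: Aggressive → 1, Neutral → 5, Passive → -3; minimax = -3.
-4 ≠ -3, so there is no saddle point; optimal play is mixed.
Aggressive is strictly dominated by Passive (it gives Firm A strictly more in every row), so Firm B never plays it.
On the remaining 2×2 (Invest, Hold vs Neutral, Passive):
Let Firm A play Invest with probability p. Expected payoff against Neutral: 5p + (-4)(1−p) = 9p − 4; against Passive: (-4)p + (-3)(1−p) = −p − 3.
Setting these equal: 9p − 4 = −p − 3 ⇒ 10p = 1 ⇒ p = 1/10, and the value is (9)·(1/10) − 4 = -31/10.
For Firm B: with q = P(Neutral), equating Invest's and Hold's payoffs gives 9q − 4 = −q − 3 ⇒ q = 1/10.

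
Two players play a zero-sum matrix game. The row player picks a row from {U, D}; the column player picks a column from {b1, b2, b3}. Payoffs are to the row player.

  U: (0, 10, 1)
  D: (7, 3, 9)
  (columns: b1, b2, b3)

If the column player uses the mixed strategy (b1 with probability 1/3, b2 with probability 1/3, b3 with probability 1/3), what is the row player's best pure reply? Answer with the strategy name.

Expected payoff of U: (1/3)·0 + (1/3)·10 + (1/3)·1 = 11/3.
Expected payoff of D: (1/3)·7 + (1/3)·3 + (1/3)·9 = 19/3.
The largest is 19/3, so the row player's best response is D.

D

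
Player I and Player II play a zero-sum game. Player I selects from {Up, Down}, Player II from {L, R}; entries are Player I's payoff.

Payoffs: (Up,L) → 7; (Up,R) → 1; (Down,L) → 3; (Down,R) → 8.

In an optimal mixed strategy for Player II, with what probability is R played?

4/11

Row minima: Up → 1, Down → 3; maximin = 3.
Column maxima: L → 7, R → 8; minimax = 7.
3 ≠ 7, so there is no saddle point; optimal play is mixed.
Let Player I play Up with probability p. Expected payoff against L: 7p + 3(1−p) = 4p + 3; against R: 1p + 8(1−p) = −7p + 8.
Setting these equal: 4p + 3 = −7p + 8 ⇒ 11p = 5 ⇒ p = 5/11, and the value is (4)·(5/11) + 3 = 53/11.
For Player II: with q = P(L), equating Up's and Down's payoffs gives 6q + 1 = −5q + 8 ⇒ q = 7/11.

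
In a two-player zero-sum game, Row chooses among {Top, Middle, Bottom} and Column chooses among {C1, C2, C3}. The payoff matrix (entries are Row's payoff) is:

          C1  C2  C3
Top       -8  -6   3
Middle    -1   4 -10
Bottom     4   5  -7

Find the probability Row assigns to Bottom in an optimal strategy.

Row minima: Top → -8, Middle → -10, Bottom → -7; maximin = -7.
Column maxima: C1 → 4, C2 → 5, C3 → 3; minimax = 3.
-7 ≠ 3, so there is no saddle point; optimal play is mixed.
Middle is strictly dominated by Bottom, so Row never plays it.
C2 is strictly dominated by C1 (it gives Row strictly more in every row), so Column never plays it.
On the remaining 2×2 (Top, Bottom vs C1, C3):
Let Row play Top with probability p. Expected payoff against C1: (-8)p + 4(1−p) = −12p + 4; against C3: 3p + (-7)(1−p) = 10p − 7.
Setting these equal: −12p + 4 = 10p − 7 ⇒ −22p = -11 ⇒ p = 1/2, and the value is (-12)·(1/2) + 4 = -2.
For Column: with q = P(C1), equating Top's and Bottom's payoffs gives −11q + 3 = 11q − 7 ⇒ q = 5/11.

1/2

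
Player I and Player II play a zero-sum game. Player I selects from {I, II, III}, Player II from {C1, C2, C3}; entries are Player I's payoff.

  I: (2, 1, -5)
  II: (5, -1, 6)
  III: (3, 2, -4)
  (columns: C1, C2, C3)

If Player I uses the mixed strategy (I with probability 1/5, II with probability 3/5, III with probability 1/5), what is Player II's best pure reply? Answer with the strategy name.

C2

If Player II plays C1, Player I's expected payoff is (1/5)·2 + (3/5)·5 + (1/5)·3 = 4.
If Player II plays C2, Player I's expected payoff is (1/5)·1 + (3/5)·(-1) + (1/5)·2 = 0.
If Player II plays C3, Player I's expected payoff is (1/5)·(-5) + (3/5)·6 + (1/5)·(-4) = 9/5.
Player II minimizes Player I's payoff; the smallest is 0, so the best response is C2.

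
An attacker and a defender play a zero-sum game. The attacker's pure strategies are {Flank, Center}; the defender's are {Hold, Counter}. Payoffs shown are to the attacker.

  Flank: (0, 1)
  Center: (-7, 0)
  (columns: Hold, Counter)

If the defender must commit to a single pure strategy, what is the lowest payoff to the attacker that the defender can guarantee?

0

Column maxima: Hold → 0, Counter → 1.
The smallest of these is 0.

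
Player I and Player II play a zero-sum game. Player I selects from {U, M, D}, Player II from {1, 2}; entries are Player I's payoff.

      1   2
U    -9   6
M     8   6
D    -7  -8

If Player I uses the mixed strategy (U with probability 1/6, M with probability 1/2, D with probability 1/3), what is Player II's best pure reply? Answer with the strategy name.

If Player II plays 1, Player I's expected payoff is (1/6)·(-9) + (1/2)·8 + (1/3)·(-7) = 1/6.
If Player II plays 2, Player I's expected payoff is (1/6)·6 + (1/2)·6 + (1/3)·(-8) = 4/3.
Player II minimizes Player I's payoff; the smallest is 1/6, so the best response is 1.

1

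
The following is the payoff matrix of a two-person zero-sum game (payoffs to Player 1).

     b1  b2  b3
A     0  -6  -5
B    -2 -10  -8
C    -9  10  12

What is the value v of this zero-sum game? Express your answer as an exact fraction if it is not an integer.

-54/25

Row minima: A → -6, B → -10, C → -9; maximin = -6.
Column maxima: b1 → 0, b2 → 10, b3 → 12; minimax = 0.
-6 ≠ 0, so there is no saddle point; optimal play is mixed.
B is strictly dominated by A, so Player 1 never plays it.
b3 is strictly dominated by b2 (it gives Player 1 strictly more in every row), so Player 2 never plays it.
On the remaining 2×2 (A, C vs b1, b2):
Let Player 1 play A with probability p. Expected payoff against b1: 0p + (-9)(1−p) = 9p − 9; against b2: (-6)p + 10(1−p) = −16p + 10.
Setting these equal: 9p − 9 = −16p + 10 ⇒ 25p = 19 ⇒ p = 19/25, and the value is (9)·(19/25) − 9 = -54/25.
For Player 2: with q = P(b1), equating A's and C's payoffs gives 6q − 6 = −19q + 10 ⇒ q = 16/25.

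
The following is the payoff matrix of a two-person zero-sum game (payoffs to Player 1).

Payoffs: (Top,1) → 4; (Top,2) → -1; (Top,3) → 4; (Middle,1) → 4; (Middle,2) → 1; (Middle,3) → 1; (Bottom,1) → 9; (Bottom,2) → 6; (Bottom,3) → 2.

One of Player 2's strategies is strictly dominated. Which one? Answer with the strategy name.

2 holds Player 1's payoff strictly below 1 in every row: -1 < 4, 1 < 4, 6 < 9.
So 1 is strictly dominated for Player 2.

1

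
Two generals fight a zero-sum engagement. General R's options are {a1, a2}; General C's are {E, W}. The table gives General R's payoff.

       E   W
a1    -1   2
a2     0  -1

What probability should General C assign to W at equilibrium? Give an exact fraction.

1/4

Row minima: a1 → -1, a2 → -1; maximin = -1.
Column maxima: E → 0, W → 2; minimax = 0.
-1 ≠ 0, so there is no saddle point; optimal play is mixed.
Let General R play a1 with probability p. Expected payoff against E: (-1)p + 0(1−p) = −p; against W: 2p + (-1)(1−p) = 3p − 1.
Setting these equal: −p = 3p − 1 ⇒ −4p = -1 ⇒ p = 1/4, and the value is (-1)·(1/4) = -1/4.
For General C: with q = P(E), equating a1's and a2's payoffs gives −3q + 2 = q − 1 ⇒ q = 3/4.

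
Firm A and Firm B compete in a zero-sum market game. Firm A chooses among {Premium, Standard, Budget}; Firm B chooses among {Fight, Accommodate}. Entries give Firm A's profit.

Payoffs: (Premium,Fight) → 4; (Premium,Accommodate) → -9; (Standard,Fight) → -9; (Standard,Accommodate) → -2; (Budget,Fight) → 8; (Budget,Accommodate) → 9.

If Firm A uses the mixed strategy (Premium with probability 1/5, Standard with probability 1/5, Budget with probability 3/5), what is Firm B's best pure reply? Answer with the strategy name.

If Firm B plays Fight, Firm A's expected payoff is (1/5)·4 + (1/5)·(-9) + (3/5)·8 = 19/5.
If Firm B plays Accommodate, Firm A's expected payoff is (1/5)·(-9) + (1/5)·(-2) + (3/5)·9 = 16/5.
Firm B minimizes Firm A's payoff; the smallest is 16/5, so the best response is Accommodate.

Accommodate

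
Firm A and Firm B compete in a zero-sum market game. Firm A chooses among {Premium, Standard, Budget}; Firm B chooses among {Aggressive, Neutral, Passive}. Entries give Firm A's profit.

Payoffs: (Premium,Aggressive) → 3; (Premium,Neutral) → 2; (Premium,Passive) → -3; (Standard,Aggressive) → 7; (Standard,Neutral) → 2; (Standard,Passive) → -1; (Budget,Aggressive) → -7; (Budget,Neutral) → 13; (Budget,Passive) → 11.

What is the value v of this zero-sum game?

35/13

Row minima: Premium → -3, Standard → -1, Budget → -7; maximin = -1.
Column maxima: Aggressive → 7, Neutral → 13, Passive → 11; minimax = 7.
-1 ≠ 7, so there is no saddle point; optimal play is mixed.
Neutral is strictly dominated by Passive (it gives Firm A strictly more in every row), so Firm B never plays it.
With Neutral eliminated, Premium is strictly dominated by Standard (Standard gives Firm A strictly more in every remaining column), so Firm A never plays it.
On the remaining 2×2 (Standard, Budget vs Aggressive, Passive):
Let Firm A play Standard with probability p. Expected payoff against Aggressive: 7p + (-7)(1−p) = 14p − 7; against Passive: (-1)p + 11(1−p) = −12p + 11.
Setting these equal: 14p − 7 = −12p + 11 ⇒ 26p = 18 ⇒ p = 9/13, and the value is (14)·(9/13) − 7 = 35/13.
For Firm B: with q = P(Aggressive), equating Standard's and Budget's payoffs gives 8q − 1 = −18q + 11 ⇒ q = 6/13.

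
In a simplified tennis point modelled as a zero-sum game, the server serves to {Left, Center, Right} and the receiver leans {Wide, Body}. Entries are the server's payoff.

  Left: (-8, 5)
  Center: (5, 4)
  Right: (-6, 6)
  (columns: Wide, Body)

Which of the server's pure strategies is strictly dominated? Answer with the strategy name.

Left

Right gives a strictly higher payoff than Left against every column: -6 > -8, 6 > 5.
So Left is strictly dominated and the server never plays it.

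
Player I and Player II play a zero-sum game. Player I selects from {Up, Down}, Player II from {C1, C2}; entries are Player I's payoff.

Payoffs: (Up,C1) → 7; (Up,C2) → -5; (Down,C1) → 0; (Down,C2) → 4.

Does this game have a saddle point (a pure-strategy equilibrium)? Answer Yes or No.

Row minima: Up → -5, Down → 0; maximin = 0.
Column maxima: C1 → 7, C2 → 4; minimax = 4.
0 ≠ 4, so no pure-strategy equilibrium exists.

No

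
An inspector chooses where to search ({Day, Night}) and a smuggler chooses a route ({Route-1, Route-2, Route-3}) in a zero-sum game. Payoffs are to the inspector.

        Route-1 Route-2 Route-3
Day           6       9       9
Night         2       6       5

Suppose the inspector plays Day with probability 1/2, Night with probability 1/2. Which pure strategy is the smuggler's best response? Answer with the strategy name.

If the smuggler plays Route-1, the inspector's expected payoff is (1/2)·6 + (1/2)·2 = 4.
If the smuggler plays Route-2, the inspector's expected payoff is (1/2)·9 + (1/2)·6 = 15/2.
If the smuggler plays Route-3, the inspector's expected payoff is (1/2)·9 + (1/2)·5 = 7.
The smuggler minimizes the inspector's payoff; the smallest is 4, so the best response is Route-1.

Route-1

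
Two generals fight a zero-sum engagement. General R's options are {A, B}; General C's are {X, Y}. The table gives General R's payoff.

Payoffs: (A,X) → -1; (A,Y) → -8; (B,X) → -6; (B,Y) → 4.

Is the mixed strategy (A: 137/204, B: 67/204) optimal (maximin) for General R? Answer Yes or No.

No

Against X this mix gives (137/204)·(-1) + (67/204)·(-6) = -539/204.
Against Y this mix gives (137/204)·(-8) + (67/204)·4 = -69/17.
General C will play Y, holding General R to -69/17. Shifting weight toward the row that does better against Y would raise this floor (the equalizing mix achieves -52/17 against both Y and X), so the proposed strategy is not optimal.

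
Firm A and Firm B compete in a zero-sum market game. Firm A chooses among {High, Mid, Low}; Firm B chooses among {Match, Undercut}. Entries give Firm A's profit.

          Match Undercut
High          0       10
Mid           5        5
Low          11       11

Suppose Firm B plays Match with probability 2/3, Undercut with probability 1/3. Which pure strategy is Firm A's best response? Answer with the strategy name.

Low

Expected payoff of High: (2/3)·0 + (1/3)·10 = 10/3.
Expected payoff of Mid: (2/3)·5 + (1/3)·5 = 5.
Expected payoff of Low: (2/3)·11 + (1/3)·11 = 11.
The largest is 11, so Firm A's best response is Low.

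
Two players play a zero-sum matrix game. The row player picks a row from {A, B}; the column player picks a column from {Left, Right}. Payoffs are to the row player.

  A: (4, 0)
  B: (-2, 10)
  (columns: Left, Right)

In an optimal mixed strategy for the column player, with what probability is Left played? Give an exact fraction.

Row minima: A → 0, B → -2; maximin = 0.
Column maxima: Left → 4, Right → 10; minimax = 4.
0 ≠ 4, so there is no saddle point; optimal play is mixed.
Let the row player play A with probability p. Expected payoff against Left: 4p + (-2)(1−p) = 6p − 2; against Right: 0p + 10(1−p) = −10p + 10.
Setting these equal: 6p − 2 = −10p + 10 ⇒ 16p = 12 ⇒ p = 3/4, and the value is (6)·(3/4) − 2 = 5/2.
For the column player: with q = P(Left), equating A's and B's payoffs gives 4q = −12q + 10 ⇒ q = 5/8.

5/8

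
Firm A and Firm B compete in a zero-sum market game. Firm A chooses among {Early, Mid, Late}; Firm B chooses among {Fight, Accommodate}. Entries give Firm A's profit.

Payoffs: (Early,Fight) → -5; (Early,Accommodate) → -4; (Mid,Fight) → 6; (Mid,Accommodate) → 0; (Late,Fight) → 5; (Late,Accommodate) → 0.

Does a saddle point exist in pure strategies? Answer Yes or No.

Yes

Row minima: Early → -5, Mid → 0, Late → 0; maximin = 0.
Column maxima: Fight → 6, Accommodate → 0; minimax = 0.
maximin = minimax = 0, so a saddle point exists.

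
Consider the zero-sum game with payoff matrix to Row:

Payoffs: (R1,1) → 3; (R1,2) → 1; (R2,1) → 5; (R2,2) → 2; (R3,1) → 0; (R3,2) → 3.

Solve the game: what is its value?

Row minima: R1 → 1, R2 → 2, R3 → 0; maximin = 2.
Column maxima: 1 → 5, 2 → 3; minimax = 3.
2 ≠ 3, so there is no saddle point; optimal play is mixed.
R1 is strictly dominated by R2, so Row never plays it.
On the remaining 2×2 (R2, R3 vs 1, 2):
Let Row play R2 with probability p. Expected payoff against 1: 5p + 0(1−p) = 5p; against 2: 2p + 3(1−p) = −p + 3.
Setting these equal: 5p = −p + 3 ⇒ 6p = 3 ⇒ p = 1/2, and the value is (5)·(1/2) = 5/2.
For Column: with q = P(1), equating R2's and R3's payoffs gives 3q + 2 = −3q + 3 ⇒ q = 1/6.

5/2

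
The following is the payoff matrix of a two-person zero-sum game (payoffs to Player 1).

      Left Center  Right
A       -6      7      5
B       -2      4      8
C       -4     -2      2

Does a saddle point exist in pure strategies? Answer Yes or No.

Row minima: A → -6, B → -2, C → -4; maximin = -2.
Column maxima: Left → -2, Center → 7, Right → 8; minimax = -2.
maximin = minimax = -2, so a saddle point exists.

Yes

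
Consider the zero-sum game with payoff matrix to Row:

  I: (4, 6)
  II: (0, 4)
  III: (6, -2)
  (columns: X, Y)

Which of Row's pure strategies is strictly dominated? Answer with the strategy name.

II

I gives a strictly higher payoff than II against every column: 4 > 0, 6 > 4.
So II is strictly dominated and Row never plays it.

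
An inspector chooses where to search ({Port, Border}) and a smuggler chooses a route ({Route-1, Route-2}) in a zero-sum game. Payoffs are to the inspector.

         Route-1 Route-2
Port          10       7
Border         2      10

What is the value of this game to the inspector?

86/11

Row minima: Port → 7, Border → 2; maximin = 7.
Column maxima: Route-1 → 10, Route-2 → 10; minimax = 10.
7 ≠ 10, so there is no saddle point; optimal play is mixed.
Let the inspector play Port with probability p. Expected payoff against Route-1: 10p + 2(1−p) = 8p + 2; against Route-2: 7p + 10(1−p) = −3p + 10.
Setting these equal: 8p + 2 = −3p + 10 ⇒ 11p = 8 ⇒ p = 8/11, and the value is (8)·(8/11) + 2 = 86/11.
For the smuggler: with q = P(Route-1), equating Port's and Border's payoffs gives 3q + 7 = −8q + 10 ⇒ q = 3/11.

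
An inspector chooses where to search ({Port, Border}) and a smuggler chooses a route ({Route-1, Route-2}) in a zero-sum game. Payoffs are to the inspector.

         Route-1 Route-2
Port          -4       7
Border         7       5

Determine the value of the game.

69/13

Row minima: Port → -4, Border → 5; maximin = 5.
Column maxima: Route-1 → 7, Route-2 → 7; minimax = 7.
5 ≠ 7, so there is no saddle point; optimal play is mixed.
Let the inspector play Port with probability p. Expected payoff against Route-1: (-4)p + 7(1−p) = −11p + 7; against Route-2: 7p + 5(1−p) = 2p + 5.
Setting these equal: −11p + 7 = 2p + 5 ⇒ −13p = -2 ⇒ p = 2/13, and the value is (-11)·(2/13) + 7 = 69/13.
For the smuggler: with q = P(Route-1), equating Port's and Border's payoffs gives −11q + 7 = 2q + 5 ⇒ q = 2/13.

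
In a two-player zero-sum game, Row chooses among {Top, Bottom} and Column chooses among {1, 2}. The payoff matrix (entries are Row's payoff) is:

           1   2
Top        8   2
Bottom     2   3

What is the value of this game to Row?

20/7

Row minima: Top → 2, Bottom → 2; maximin = 2.
Column maxima: 1 → 8, 2 → 3; minimax = 3.
2 ≠ 3, so there is no saddle point; optimal play is mixed.
Let Row play Top with probability p. Expected payoff against 1: 8p + 2(1−p) = 6p + 2; against 2: 2p + 3(1−p) = −p + 3.
Setting these equal: 6p + 2 = −p + 3 ⇒ 7p = 1 ⇒ p = 1/7, and the value is (6)·(1/7) + 2 = 20/7.
For Column: with q = P(1), equating Top's and Bottom's payoffs gives 6q + 2 = −q + 3 ⇒ q = 1/7.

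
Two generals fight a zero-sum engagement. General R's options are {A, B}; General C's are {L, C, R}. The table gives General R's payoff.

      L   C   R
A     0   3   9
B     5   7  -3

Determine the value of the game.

Row minima: A → 0, B → -3; maximin = 0.
Column maxima: L → 5, C → 7, R → 9; minimax = 5.
0 ≠ 5, so there is no saddle point; optimal play is mixed.
C is strictly dominated by L (it gives General R strictly more in every row), so General C never plays it.
On the remaining 2×2 (A, B vs L, R):
Let General R play A with probability p. Expected payoff against L: 0p + 5(1−p) = −5p + 5; against R: 9p + (-3)(1−p) = 12p − 3.
Setting these equal: −5p + 5 = 12p − 3 ⇒ −17p = -8 ⇒ p = 8/17, and the value is (-5)·(8/17) + 5 = 45/17.
For General C: with q = P(L), equating A's and B's payoffs gives −9q + 9 = 8q − 3 ⇒ q = 12/17.

45/17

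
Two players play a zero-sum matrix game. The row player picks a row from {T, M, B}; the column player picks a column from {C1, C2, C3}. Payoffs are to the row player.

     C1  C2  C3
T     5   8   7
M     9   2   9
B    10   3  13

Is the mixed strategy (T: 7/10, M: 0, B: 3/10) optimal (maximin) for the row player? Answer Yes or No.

Yes

Against C1 this mix gives (7/10)·5 + (3/10)·10 = 13/2.
Against C2 this mix gives (7/10)·8 + (3/10)·3 = 13/2.
Against C3 this mix gives (7/10)·7 + (3/10)·13 = 44/5.
All of the column player's active replies (C1, C2) yield 13/2, and no column does worse for the row player. The mix makes the column player indifferent and guarantees 13/2, so it is optimal.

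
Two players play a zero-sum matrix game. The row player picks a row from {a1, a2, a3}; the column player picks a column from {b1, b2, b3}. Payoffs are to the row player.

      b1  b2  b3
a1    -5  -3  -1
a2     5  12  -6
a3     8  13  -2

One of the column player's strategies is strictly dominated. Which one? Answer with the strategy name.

b1 holds the row player's payoff strictly below b2 in every row: -5 < -3, 5 < 12, 8 < 13.
So b2 is strictly dominated for the column player.

b2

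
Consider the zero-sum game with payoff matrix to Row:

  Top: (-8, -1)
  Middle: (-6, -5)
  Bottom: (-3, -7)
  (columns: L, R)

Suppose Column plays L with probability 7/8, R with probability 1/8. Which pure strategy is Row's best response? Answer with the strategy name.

Bottom

Expected payoff of Top: (7/8)·(-8) + (1/8)·(-1) = -57/8.
Expected payoff of Middle: (7/8)·(-6) + (1/8)·(-5) = -47/8.
Expected payoff of Bottom: (7/8)·(-3) + (1/8)·(-7) = -7/2.
The largest is -7/2, so Row's best response is Bottom.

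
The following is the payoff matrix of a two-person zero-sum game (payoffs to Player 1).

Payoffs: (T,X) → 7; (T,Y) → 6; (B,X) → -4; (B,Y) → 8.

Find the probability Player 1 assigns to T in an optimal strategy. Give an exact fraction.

Row minima: T → 6, B → -4; maximin = 6.
Column maxima: X → 7, Y → 8; minimax = 7.
6 ≠ 7, so there is no saddle point; optimal play is mixed.
Let Player 1 play T with probability p. Expected payoff against X: 7p + (-4)(1−p) = 11p − 4; against Y: 6p + 8(1−p) = −2p + 8.
Setting these equal: 11p − 4 = −2p + 8 ⇒ 13p = 12 ⇒ p = 12/13, and the value is (11)·(12/13) − 4 = 80/13.
For Player 2: with q = P(X), equating T's and B's payoffs gives q + 6 = −12q + 8 ⇒ q = 2/13.

12/13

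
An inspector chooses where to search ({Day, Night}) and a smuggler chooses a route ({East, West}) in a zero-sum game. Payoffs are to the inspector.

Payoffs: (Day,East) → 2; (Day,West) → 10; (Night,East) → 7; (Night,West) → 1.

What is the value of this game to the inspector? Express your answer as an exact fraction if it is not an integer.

34/7

Row minima: Day → 2, Night → 1; maximin = 2.
Column maxima: East → 7, West → 10; minimax = 7.
2 ≠ 7, so there is no saddle point; optimal play is mixed.
Let the inspector play Day with probability p. Expected payoff against East: 2p + 7(1−p) = −5p + 7; against West: 10p + 1(1−p) = 9p + 1.
Setting these equal: −5p + 7 = 9p + 1 ⇒ −14p = -6 ⇒ p = 3/7, and the value is (-5)·(3/7) + 7 = 34/7.
For the smuggler: with q = P(East), equating Day's and Night's payoffs gives −8q + 10 = 6q + 1 ⇒ q = 9/14.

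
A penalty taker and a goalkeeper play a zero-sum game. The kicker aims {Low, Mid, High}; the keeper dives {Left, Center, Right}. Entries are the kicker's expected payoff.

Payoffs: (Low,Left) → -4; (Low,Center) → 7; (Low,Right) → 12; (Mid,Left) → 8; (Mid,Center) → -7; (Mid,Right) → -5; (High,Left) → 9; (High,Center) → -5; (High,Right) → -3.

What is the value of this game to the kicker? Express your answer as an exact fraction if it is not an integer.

43/25

Row minima: Low → -4, Mid → -7, High → -5; maximin = -4.
Column maxima: Left → 9, Center → 7, Right → 12; minimax = 7.
-4 ≠ 7, so there is no saddle point; optimal play is mixed.
Mid is strictly dominated by High, so the kicker never plays it.
Right is strictly dominated by Center (it gives the kicker strictly more in every row), so the keeper never plays it.
On the remaining 2×2 (Low, High vs Left, Center):
Let the kicker play Low with probability p. Expected payoff against Left: (-4)p + 9(1−p) = −13p + 9; against Center: 7p + (-5)(1−p) = 12p − 5.
Setting these equal: −13p + 9 = 12p − 5 ⇒ −25p = -14 ⇒ p = 14/25, and the value is (-13)·(14/25) + 9 = 43/25.
For the keeper: with q = P(Left), equating Low's and High's payoffs gives −11q + 7 = 14q − 5 ⇒ q = 12/25.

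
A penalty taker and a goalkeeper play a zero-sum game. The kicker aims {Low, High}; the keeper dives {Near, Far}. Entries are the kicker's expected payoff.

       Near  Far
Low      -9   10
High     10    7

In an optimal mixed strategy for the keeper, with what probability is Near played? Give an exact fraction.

Row minima: Low → -9, High → 7; maximin = 7.
Column maxima: Near → 10, Far → 10; minimax = 10.
7 ≠ 10, so there is no saddle point; optimal play is mixed.
Let the kicker play Low with probability p. Expected payoff against Near: (-9)p + 10(1−p) = −19p + 10; against Far: 10p + 7(1−p) = 3p + 7.
Setting these equal: −19p + 10 = 3p + 7 ⇒ −22p = -3 ⇒ p = 3/22, and the value is (-19)·(3/22) + 10 = 163/22.
For the keeper: with q = P(Near), equating Low's and High's payoffs gives −19q + 10 = 3q + 7 ⇒ q = 3/22.

3/22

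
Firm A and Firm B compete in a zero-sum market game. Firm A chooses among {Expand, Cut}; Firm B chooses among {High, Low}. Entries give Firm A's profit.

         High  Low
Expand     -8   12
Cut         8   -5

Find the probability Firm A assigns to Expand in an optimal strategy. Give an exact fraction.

Row minima: Expand → -8, Cut → -5; maximin = -5.
Column maxima: High → 8, Low → 12; minimax = 8.
-5 ≠ 8, so there is no saddle point; optimal play is mixed.
Let Firm A play Expand with probability p. Expected payoff against High: (-8)p + 8(1−p) = −16p + 8; against Low: 12p + (-5)(1−p) = 17p − 5.
Setting these equal: −16p + 8 = 17p − 5 ⇒ −33p = -13 ⇒ p = 13/33, and the value is (-16)·(13/33) + 8 = 56/33.
For Firm B: with q = P(High), equating Expand's and Cut's payoffs gives −20q + 12 = 13q − 5 ⇒ q = 17/33.

13/33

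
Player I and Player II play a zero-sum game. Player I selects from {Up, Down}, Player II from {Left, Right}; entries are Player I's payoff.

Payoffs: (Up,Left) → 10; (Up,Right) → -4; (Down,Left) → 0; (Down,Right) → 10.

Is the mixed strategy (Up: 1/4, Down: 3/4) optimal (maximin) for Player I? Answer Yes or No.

No

Against Left this mix gives (1/4)·10 + (3/4)·0 = 5/2.
Against Right this mix gives (1/4)·(-4) + (3/4)·10 = 13/2.
Player II will play Left, holding Player I to 5/2. Shifting weight toward the row that does better against Left would raise this floor (the equalizing mix achieves 25/6 against both Left and Right), so the proposed strategy is not optimal.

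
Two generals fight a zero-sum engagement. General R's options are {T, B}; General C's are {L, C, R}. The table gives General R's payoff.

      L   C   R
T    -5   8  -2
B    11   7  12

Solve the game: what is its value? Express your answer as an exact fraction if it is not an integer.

123/17

Row minima: T → -5, B → 7; maximin = 7.
Column maxima: L → 11, C → 8, R → 12; minimax = 8.
7 ≠ 8, so there is no saddle point; optimal play is mixed.
R is strictly dominated by L (it gives General R strictly more in every row), so General C never plays it.
On the remaining 2×2 (T, B vs L, C):
Let General R play T with probability p. Expected payoff against L: (-5)p + 11(1−p) = −16p + 11; against C: 8p + 7(1−p) = p + 7.
Setting these equal: −16p + 11 = p + 7 ⇒ −17p = -4 ⇒ p = 4/17, and the value is (-16)·(4/17) + 11 = 123/17.
For General C: with q = P(L), equating T's and B's payoffs gives −13q + 8 = 4q + 7 ⇒ q = 1/17.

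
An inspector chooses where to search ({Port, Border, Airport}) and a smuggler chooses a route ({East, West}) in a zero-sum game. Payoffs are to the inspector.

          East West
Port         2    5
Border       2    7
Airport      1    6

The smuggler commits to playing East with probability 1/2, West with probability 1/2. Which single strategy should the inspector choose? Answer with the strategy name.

Border

Expected payoff of Port: (1/2)·2 + (1/2)·5 = 7/2.
Expected payoff of Border: (1/2)·2 + (1/2)·7 = 9/2.
Expected payoff of Airport: (1/2)·1 + (1/2)·6 = 7/2.
The largest is 9/2, so the inspector's best response is Border.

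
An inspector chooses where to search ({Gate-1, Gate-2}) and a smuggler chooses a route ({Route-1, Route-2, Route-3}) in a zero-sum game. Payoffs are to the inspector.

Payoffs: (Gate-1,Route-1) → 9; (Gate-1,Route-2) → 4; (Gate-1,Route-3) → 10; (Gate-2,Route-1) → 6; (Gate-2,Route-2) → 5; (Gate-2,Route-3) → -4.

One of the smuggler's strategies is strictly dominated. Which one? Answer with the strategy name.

Route-1

Route-2 holds the inspector's payoff strictly below Route-1 in every row: 4 < 9, 5 < 6.
So Route-1 is strictly dominated for the smuggler.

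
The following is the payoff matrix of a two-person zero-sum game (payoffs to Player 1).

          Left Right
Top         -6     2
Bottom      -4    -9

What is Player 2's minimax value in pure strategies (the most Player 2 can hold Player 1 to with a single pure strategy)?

Column maxima: Left → -4, Right → 2.
The smallest of these is -4.

-4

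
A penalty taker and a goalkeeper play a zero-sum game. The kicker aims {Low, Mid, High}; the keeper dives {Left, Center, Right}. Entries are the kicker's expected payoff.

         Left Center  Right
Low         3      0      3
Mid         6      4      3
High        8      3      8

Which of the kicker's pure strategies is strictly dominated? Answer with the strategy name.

Low

High gives a strictly higher payoff than Low against every column: 8 > 3, 3 > 0, 8 > 3.
So Low is strictly dominated and the kicker never plays it.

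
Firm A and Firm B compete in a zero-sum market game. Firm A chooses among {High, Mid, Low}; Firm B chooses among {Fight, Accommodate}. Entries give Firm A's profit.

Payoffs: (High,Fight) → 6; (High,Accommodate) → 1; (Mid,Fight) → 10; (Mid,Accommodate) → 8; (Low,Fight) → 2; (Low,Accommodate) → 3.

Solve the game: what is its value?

8

Row minima: High → 1, Mid → 8, Low → 2; maximin = 8.
Column maxima: Fight → 10, Accommodate → 8; minimax = 8.
Since maximin = minimax = 8, there is a saddle point and the value is 8.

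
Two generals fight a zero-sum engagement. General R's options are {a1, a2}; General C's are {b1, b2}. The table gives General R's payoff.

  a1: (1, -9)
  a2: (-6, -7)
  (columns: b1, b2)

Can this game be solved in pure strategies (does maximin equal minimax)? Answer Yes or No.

Yes

Row minima: a1 → -9, a2 → -7; maximin = -7.
Column maxima: b1 → 1, b2 → -7; minimax = -7.
maximin = minimax = -7, so a saddle point exists.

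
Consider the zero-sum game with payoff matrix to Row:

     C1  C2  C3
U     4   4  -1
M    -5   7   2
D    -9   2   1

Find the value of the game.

Row minima: U → -1, M → -5, D → -9; maximin = -1.
Column maxima: C1 → 4, C2 → 7, C3 → 2; minimax = 2.
-1 ≠ 2, so there is no saddle point; optimal play is mixed.
D is strictly dominated by M, so Row never plays it.
C2 is strictly dominated by C3 (it gives Row strictly more in every row), so Column never plays it.
On the remaining 2×2 (U, M vs C1, C3):
Let Row play U with probability p. Expected payoff against C1: 4p + (-5)(1−p) = 9p − 5; against C3: (-1)p + 2(1−p) = −3p + 2.
Setting these equal: 9p − 5 = −3p + 2 ⇒ 12p = 7 ⇒ p = 7/12, and the value is (9)·(7/12) − 5 = 1/4.
For Column: with q = P(C1), equating U's and M's payoffs gives 5q − 1 = −7q + 2 ⇒ q = 1/4.

1/4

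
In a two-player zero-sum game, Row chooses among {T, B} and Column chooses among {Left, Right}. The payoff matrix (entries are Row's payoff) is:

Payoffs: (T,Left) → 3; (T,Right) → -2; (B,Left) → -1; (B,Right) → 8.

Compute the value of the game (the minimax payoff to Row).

11/7

Row minima: T → -2, B → -1; maximin = -1.
Column maxima: Left → 3, Right → 8; minimax = 3.
-1 ≠ 3, so there is no saddle point; optimal play is mixed.
Let Row play T with probability p. Expected payoff against Left: 3p + (-1)(1−p) = 4p − 1; against Right: (-2)p + 8(1−p) = −10p + 8.
Setting these equal: 4p − 1 = −10p + 8 ⇒ 14p = 9 ⇒ p = 9/14, and the value is (4)·(9/14) − 1 = 11/7.
For Column: with q = P(Left), equating T's and B's payoffs gives 5q − 2 = −9q + 8 ⇒ q = 5/7.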